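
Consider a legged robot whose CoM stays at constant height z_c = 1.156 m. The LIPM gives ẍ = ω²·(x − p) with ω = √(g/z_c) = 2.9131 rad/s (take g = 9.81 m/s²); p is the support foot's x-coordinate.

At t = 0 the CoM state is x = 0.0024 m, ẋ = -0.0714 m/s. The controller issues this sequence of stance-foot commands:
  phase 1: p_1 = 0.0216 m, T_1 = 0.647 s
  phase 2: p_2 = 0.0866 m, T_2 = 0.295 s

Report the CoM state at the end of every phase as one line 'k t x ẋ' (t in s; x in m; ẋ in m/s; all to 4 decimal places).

1 0.6470 -0.1219 -0.4204
2 0.9420 -0.3436 -1.1741

phase 1: p=0.0216, T=0.647, ωT=1.884776, cosh=3.368370, sinh=3.216507; start (x,ẋ)=(0.002400, -0.071400) → end (x,ẋ)=(-0.121909, -0.420406)
phase 2: p=0.0866, T=0.295, ωT=0.859364, cosh=1.392545, sinh=0.969114; start (x,ẋ)=(-0.121909, -0.420406) → end (x,ẋ)=(-0.343617, -1.174082)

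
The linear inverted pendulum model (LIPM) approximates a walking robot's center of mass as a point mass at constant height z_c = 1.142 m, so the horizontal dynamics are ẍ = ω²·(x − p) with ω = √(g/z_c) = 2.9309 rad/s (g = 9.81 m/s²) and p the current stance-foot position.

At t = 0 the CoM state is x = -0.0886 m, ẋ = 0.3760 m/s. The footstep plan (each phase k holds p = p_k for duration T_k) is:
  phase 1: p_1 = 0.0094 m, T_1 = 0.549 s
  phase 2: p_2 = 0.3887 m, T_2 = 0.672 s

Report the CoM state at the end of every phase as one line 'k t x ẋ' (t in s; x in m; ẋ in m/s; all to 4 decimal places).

1 0.5490 0.0625 0.2882
2 1.2210 -0.4577 -2.3071

phase 1: p=0.0094, T=0.549, ωT=1.609064, cosh=2.599103, sinh=2.399028; start (x,ẋ)=(-0.088600, 0.376000) → end (x,ẋ)=(0.062455, 0.288194)
phase 2: p=0.3887, T=0.672, ωT=1.969565, cosh=3.653537, sinh=3.514019; start (x,ẋ)=(0.062455, 0.288194) → end (x,ẋ)=(-0.457716, -2.307147)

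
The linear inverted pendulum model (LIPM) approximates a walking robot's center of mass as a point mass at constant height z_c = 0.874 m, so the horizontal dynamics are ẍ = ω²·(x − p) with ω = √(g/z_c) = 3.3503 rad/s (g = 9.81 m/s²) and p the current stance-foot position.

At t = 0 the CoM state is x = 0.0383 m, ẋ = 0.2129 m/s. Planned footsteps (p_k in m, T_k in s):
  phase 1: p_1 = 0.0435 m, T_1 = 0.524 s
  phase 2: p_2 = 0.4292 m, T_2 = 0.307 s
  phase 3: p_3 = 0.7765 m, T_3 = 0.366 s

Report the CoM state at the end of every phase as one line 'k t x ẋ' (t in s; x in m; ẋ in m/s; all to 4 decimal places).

phase 1: p=0.0435, T=0.524, ωT=1.755557, cosh=2.979741, sinh=2.806930; start (x,ẋ)=(0.038300, 0.212900) → end (x,ẋ)=(0.206376, 0.585486)
phase 2: p=0.4292, T=0.307, ωT=1.028542, cosh=1.577256, sinh=1.219729; start (x,ẋ)=(0.206376, 0.585486) → end (x,ẋ)=(0.290905, 0.012901)
phase 3: p=0.7765, T=0.366, ωT=1.226210, cosh=1.850845, sinh=1.557442; start (x,ẋ)=(0.290905, 0.012901) → end (x,ẋ)=(-0.116264, -2.509910)

1 0.5240 0.2064 0.5855
2 0.8310 0.2909 0.0129
3 1.1970 -0.1163 -2.5099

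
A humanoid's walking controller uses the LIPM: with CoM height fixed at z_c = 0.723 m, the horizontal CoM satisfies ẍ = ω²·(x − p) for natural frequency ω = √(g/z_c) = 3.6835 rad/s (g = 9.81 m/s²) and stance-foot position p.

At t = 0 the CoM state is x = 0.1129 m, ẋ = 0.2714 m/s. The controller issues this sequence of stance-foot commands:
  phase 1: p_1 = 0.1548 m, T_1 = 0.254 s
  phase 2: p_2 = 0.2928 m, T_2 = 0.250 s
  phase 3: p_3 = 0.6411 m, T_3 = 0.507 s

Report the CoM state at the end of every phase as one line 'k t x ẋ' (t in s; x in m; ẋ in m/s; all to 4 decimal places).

phase 1: p=0.1548, T=0.254, ωT=0.935609, cosh=1.470556, sinh=1.078209; start (x,ẋ)=(0.112900, 0.271400) → end (x,ẋ)=(0.172626, 0.232700)
phase 2: p=0.2928, T=0.250, ωT=0.920875, cosh=1.454829, sinh=1.056658; start (x,ẋ)=(0.172626, 0.232700) → end (x,ẋ)=(0.184720, -0.129203)
phase 3: p=0.6411, T=0.507, ωT=1.867535, cosh=3.313412, sinh=3.158908; start (x,ẋ)=(0.184720, -0.129203) → end (x,ẋ)=(-0.981876, -5.738462)

1 0.2540 0.1726 0.2327
2 0.5040 0.1847 -0.1292
3 1.0110 -0.9819 -5.7385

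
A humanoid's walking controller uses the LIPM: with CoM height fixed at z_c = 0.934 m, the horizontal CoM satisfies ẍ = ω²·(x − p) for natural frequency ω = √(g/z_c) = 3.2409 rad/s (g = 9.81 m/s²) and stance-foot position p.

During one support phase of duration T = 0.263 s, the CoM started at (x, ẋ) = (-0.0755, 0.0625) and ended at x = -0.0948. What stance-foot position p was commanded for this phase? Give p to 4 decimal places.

ωT = 3.2409·0.263 = 0.852357; cosh(ωT) = 1.385788, sinh(ωT) = 0.959379
x(T) = p + (x₀−p)·cosh(ωT) + (ẋ₀/ω)·sinh(ωT) ⇒ p·(1 − cosh) = x(T) − x₀·cosh − (ẋ₀/ω)·sinh
numerator   = -0.0948 − (-0.0755)·1.385788 − (0.0625/3.2409)·0.959379 = -0.008674
denominator = 1 − 1.385788 = -0.385788
p = -0.008674 / -0.385788 = 0.0225

p = 0.0225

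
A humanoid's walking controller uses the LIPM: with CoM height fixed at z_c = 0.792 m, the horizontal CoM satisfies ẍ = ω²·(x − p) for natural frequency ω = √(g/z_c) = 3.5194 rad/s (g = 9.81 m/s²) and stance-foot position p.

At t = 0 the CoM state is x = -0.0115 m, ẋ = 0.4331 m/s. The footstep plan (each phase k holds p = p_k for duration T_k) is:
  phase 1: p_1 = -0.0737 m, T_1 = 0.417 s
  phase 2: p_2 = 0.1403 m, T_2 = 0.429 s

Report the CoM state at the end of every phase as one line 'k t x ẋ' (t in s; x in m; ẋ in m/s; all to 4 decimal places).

phase 1: p=-0.0737, T=0.417, ωT=1.467590, cosh=2.284623, sinh=2.054142; start (x,ẋ)=(-0.011500, 0.433100) → end (x,ẋ)=(0.321188, 1.439136)
phase 2: p=0.1403, T=0.429, ωT=1.509823, cosh=2.373438, sinh=2.152489; start (x,ẋ)=(0.321188, 1.439136) → end (x,ẋ)=(1.449811, 4.786011)

1 0.4170 0.3212 1.4391
2 0.8460 1.4498 4.7860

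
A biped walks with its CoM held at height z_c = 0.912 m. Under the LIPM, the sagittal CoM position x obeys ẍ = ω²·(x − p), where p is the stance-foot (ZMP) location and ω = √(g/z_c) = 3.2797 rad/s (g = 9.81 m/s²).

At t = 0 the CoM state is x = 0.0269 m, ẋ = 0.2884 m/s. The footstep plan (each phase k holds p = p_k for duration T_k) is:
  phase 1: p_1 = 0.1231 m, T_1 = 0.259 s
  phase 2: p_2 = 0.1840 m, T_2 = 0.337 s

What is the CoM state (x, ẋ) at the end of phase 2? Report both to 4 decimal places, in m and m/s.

x = 0.0397, ẋ = -0.3215

phase 1: p=0.1231, T=0.259, ωT=0.849442, cosh=1.382998, sinh=0.955345; start (x,ẋ)=(0.026900, 0.288400) → end (x,ẋ)=(0.074064, 0.097439)
phase 2: p=0.1840, T=0.337, ωT=1.105259, cosh=1.675566, sinh=1.344441; start (x,ẋ)=(0.074064, 0.097439) → end (x,ẋ)=(0.039737, -0.321484)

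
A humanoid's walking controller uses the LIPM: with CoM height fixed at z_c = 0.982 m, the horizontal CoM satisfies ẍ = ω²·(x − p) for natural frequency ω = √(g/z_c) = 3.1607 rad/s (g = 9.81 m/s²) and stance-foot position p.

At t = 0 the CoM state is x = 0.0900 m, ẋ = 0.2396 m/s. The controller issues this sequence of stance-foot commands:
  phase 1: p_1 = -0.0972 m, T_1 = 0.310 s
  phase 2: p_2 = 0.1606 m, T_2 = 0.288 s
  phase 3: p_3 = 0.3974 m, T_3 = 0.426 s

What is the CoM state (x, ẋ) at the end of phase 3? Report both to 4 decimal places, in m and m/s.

x = 2.0152, ẋ = 5.3795

phase 1: p=-0.0972, T=0.310, ωT=0.979817, cosh=1.519674, sinh=1.144294; start (x,ẋ)=(0.090000, 0.239600) → end (x,ẋ)=(0.274027, 1.041174)
phase 2: p=0.1606, T=0.288, ωT=0.910282, cosh=1.443717, sinh=1.041306; start (x,ẋ)=(0.274027, 1.041174) → end (x,ẋ)=(0.667376, 1.876478)
phase 3: p=0.3974, T=0.426, ωT=1.346458, cosh=2.051974, sinh=1.791814; start (x,ẋ)=(0.667376, 1.876478) → end (x,ẋ)=(2.015167, 5.379461)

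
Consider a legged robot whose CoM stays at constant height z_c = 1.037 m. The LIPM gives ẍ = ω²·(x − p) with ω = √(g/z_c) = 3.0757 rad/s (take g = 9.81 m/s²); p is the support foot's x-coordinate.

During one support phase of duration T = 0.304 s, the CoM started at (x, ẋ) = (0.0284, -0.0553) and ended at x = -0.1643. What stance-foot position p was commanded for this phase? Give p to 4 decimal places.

ωT = 3.0757·0.304 = 0.935013; cosh(ωT) = 1.469913, sinh(ωT) = 1.077333
x(T) = p + (x₀−p)·cosh(ωT) + (ẋ₀/ω)·sinh(ωT) ⇒ p·(1 − cosh) = x(T) − x₀·cosh − (ẋ₀/ω)·sinh
numerator   = -0.1643 − (0.0284)·1.469913 − (-0.0553/3.0757)·1.077333 = -0.186675
denominator = 1 − 1.469913 = -0.469913
p = -0.186675 / -0.469913 = 0.3973

p = 0.3973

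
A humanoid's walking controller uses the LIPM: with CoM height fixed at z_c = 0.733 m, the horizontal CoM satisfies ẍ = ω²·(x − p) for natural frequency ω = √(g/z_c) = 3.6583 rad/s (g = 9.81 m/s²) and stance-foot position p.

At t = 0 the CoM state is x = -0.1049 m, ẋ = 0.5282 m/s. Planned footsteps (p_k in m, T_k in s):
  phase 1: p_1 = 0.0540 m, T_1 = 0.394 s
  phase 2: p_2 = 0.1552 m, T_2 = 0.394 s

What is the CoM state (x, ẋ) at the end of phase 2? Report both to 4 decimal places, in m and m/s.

phase 1: p=0.0540, T=0.394, ωT=1.441370, cosh=2.231543, sinh=1.994940; start (x,ẋ)=(-0.104900, 0.528200) → end (x,ẋ)=(-0.012555, 0.019035)
phase 2: p=0.1552, T=0.394, ωT=1.441370, cosh=2.231543, sinh=1.994940; start (x,ẋ)=(-0.012555, 0.019035) → end (x,ẋ)=(-0.208772, -1.181812)

x = -0.2088, ẋ = -1.1818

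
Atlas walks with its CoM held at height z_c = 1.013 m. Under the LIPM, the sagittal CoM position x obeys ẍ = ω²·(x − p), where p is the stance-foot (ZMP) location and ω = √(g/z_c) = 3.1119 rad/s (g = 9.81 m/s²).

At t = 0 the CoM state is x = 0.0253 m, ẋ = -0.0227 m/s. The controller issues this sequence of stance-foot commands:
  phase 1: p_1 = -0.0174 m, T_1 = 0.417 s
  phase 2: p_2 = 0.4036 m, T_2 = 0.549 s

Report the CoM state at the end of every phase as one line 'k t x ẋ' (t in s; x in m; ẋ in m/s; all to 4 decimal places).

1 0.4170 0.0542 0.1804
2 0.9660 -0.4376 -2.3880

phase 1: p=-0.0174, T=0.417, ωT=1.297662, cosh=1.966949, sinh=1.693780; start (x,ẋ)=(0.025300, -0.022700) → end (x,ẋ)=(0.054233, 0.180417)
phase 2: p=0.4036, T=0.549, ωT=1.708433, cosh=2.850727, sinh=2.669578; start (x,ẋ)=(0.054233, 0.180417) → end (x,ẋ)=(-0.437577, -2.388031)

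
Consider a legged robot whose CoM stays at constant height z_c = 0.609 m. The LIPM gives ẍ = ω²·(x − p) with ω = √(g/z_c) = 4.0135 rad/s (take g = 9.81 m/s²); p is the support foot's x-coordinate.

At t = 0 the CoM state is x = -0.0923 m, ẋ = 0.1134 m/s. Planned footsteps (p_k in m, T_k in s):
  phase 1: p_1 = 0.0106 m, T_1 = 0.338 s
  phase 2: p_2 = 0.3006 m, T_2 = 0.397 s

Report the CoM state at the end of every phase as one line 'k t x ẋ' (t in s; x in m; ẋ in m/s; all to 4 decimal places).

1 0.3380 -0.1512 -0.5138
2 0.7350 -1.1588 -5.5931

phase 1: p=0.0106, T=0.338, ωT=1.356563, cosh=2.070185, sinh=1.812640; start (x,ẋ)=(-0.092300, 0.113400) → end (x,ẋ)=(-0.151207, -0.513842)
phase 2: p=0.3006, T=0.397, ωT=1.593360, cosh=2.561746, sinh=2.358505; start (x,ẋ)=(-0.151207, -0.513842) → end (x,ẋ)=(-1.158769, -5.593069)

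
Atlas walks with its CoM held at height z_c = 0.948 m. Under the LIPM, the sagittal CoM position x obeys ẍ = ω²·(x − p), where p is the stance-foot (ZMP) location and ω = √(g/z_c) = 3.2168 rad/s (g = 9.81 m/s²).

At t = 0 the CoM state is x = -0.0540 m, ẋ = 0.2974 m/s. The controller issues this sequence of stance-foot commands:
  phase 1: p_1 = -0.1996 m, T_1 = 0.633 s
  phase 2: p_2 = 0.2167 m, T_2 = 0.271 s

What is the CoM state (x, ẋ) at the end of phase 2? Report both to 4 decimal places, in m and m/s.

phase 1: p=-0.1996, T=0.633, ωT=2.036234, cosh=3.896112, sinh=3.765592; start (x,ẋ)=(-0.054000, 0.297400) → end (x,ẋ)=(0.715811, 2.922379)
phase 2: p=0.2167, T=0.271, ωT=0.871753, cosh=1.404658, sinh=0.986440; start (x,ẋ)=(0.715811, 2.922379) → end (x,ẋ)=(1.813935, 5.688713)

x = 1.8139, ẋ = 5.6887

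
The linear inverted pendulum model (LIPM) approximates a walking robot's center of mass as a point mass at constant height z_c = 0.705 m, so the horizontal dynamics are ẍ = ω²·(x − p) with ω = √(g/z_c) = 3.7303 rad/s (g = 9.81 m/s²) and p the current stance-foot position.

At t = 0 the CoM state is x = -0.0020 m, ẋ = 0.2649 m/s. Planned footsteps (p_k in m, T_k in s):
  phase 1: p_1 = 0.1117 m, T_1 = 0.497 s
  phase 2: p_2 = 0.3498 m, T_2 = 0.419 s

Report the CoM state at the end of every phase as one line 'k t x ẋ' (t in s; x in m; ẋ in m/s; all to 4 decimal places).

phase 1: p=0.1117, T=0.497, ωT=1.853959, cosh=3.270832, sinh=3.114216; start (x,ẋ)=(-0.002000, 0.264900) → end (x,ẋ)=(-0.039044, -0.454405)
phase 2: p=0.3498, T=0.419, ωT=1.562996, cosh=2.491303, sinh=2.281796; start (x,ẋ)=(-0.039044, -0.454405) → end (x,ẋ)=(-0.896883, -4.441813)

1 0.4970 -0.0390 -0.4544
2 0.9160 -0.8969 -4.4418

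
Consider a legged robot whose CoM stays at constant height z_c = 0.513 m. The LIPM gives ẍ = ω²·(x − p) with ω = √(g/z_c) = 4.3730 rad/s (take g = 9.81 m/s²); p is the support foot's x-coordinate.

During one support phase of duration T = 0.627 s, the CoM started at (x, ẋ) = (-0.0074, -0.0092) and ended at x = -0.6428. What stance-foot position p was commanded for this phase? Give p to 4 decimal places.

ωT = 4.3730·0.627 = 2.741871; cosh(ωT) = 7.790219, sinh(ωT) = 7.725769
x(T) = p + (x₀−p)·cosh(ωT) + (ẋ₀/ω)·sinh(ωT) ⇒ p·(1 − cosh) = x(T) − x₀·cosh − (ẋ₀/ω)·sinh
numerator   = -0.6428 − (-0.0074)·7.790219 − (-0.0092/4.3730)·7.725769 = -0.568899
denominator = 1 − 7.790219 = -6.790219
p = -0.568899 / -6.790219 = 0.0838

p = 0.0838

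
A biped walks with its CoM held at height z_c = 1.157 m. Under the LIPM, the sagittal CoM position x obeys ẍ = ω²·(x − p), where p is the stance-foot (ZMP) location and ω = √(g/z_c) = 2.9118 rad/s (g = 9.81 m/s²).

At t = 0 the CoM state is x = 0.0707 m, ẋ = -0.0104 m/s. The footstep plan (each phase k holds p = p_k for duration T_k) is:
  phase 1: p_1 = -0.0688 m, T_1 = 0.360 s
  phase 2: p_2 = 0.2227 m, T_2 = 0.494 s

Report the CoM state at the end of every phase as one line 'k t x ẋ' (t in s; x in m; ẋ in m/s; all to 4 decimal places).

1 0.3600 0.1502 0.4915
2 0.8540 0.3969 0.6739

phase 1: p=-0.0688, T=0.360, ωT=1.048248, cosh=1.601600, sinh=1.251049; start (x,ẋ)=(0.070700, -0.010400) → end (x,ẋ)=(0.150155, 0.491514)
phase 2: p=0.2227, T=0.494, ωT=1.438429, cosh=2.225686, sinh=1.988385; start (x,ẋ)=(0.150155, 0.491514) → end (x,ẋ)=(0.396879, 0.673936)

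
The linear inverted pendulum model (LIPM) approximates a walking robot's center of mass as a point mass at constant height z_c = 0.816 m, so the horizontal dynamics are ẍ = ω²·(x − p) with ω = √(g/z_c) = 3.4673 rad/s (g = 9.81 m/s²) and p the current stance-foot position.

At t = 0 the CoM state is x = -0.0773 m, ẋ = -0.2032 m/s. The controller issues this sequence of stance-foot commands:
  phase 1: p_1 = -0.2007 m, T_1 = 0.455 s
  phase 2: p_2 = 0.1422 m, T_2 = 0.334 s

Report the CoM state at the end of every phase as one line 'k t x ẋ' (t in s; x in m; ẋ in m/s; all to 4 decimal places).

phase 1: p=-0.2007, T=0.455, ωT=1.577622, cosh=2.524944, sinh=2.318478; start (x,ẋ)=(-0.077300, -0.203200) → end (x,ẋ)=(-0.024996, 0.478927)
phase 2: p=0.1422, T=0.334, ωT=1.158078, cosh=1.748949, sinh=1.434860; start (x,ẋ)=(-0.024996, 0.478927) → end (x,ẋ)=(0.047976, 0.005805)

1 0.4550 -0.0250 0.4789
2 0.7890 0.0480 0.0058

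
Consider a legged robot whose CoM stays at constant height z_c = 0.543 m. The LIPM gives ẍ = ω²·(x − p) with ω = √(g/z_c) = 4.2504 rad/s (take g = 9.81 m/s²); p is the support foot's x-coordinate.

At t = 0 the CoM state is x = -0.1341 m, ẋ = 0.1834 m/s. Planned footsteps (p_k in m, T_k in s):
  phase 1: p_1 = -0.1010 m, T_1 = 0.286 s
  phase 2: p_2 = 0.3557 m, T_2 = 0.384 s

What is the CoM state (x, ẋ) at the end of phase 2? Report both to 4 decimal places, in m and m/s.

phase 1: p=-0.1010, T=0.286, ωT=1.215614, cosh=1.834447, sinh=1.537919; start (x,ẋ)=(-0.134100, 0.183400) → end (x,ẋ)=(-0.095361, 0.120070)
phase 2: p=0.3557, T=0.384, ωT=1.632154, cosh=2.655193, sinh=2.459685; start (x,ẋ)=(-0.095361, 0.120070) → end (x,ẋ)=(-0.772469, -4.396870)

x = -0.7725, ẋ = -4.3969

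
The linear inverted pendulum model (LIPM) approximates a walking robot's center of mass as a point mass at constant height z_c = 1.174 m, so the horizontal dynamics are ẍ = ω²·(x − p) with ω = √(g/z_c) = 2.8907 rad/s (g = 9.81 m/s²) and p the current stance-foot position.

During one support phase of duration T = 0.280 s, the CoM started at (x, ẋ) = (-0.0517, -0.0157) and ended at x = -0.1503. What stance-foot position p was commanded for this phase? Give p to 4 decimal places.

p = 0.2193

ωT = 2.8907·0.280 = 0.809396; cosh(ωT) = 1.345839, sinh(ωT) = 0.900712
x(T) = p + (x₀−p)·cosh(ωT) + (ẋ₀/ω)·sinh(ωT) ⇒ p·(1 − cosh) = x(T) − x₀·cosh − (ẋ₀/ω)·sinh
numerator   = -0.1503 − (-0.0517)·1.345839 − (-0.0157/2.8907)·0.900712 = -0.075828
denominator = 1 − 1.345839 = -0.345839
p = -0.075828 / -0.345839 = 0.2193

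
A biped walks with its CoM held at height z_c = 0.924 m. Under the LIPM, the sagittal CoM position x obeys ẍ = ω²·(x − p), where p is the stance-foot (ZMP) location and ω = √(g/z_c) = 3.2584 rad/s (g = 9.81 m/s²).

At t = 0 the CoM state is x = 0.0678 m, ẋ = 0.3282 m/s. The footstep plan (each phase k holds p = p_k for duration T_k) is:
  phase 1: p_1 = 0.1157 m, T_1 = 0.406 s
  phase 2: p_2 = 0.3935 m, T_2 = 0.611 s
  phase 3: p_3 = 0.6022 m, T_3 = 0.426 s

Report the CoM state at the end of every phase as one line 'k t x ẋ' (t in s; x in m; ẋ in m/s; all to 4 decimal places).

1 0.4060 0.1951 0.3876
2 1.0170 0.0809 -0.8775
3 1.4430 -1.0134 -5.0592

phase 1: p=0.1157, T=0.406, ωT=1.322910, cosh=2.010346, sinh=1.743987; start (x,ẋ)=(0.067800, 0.328200) → end (x,ẋ)=(0.195066, 0.387599)
phase 2: p=0.3935, T=0.611, ωT=1.990882, cosh=3.729283, sinh=3.592708; start (x,ẋ)=(0.195066, 0.387599) → end (x,ẋ)=(0.080850, -0.877496)
phase 3: p=0.6022, T=0.426, ωT=1.388078, cosh=2.128348, sinh=1.878794; start (x,ẋ)=(0.080850, -0.877496) → end (x,ẋ)=(-1.013379, -5.059250)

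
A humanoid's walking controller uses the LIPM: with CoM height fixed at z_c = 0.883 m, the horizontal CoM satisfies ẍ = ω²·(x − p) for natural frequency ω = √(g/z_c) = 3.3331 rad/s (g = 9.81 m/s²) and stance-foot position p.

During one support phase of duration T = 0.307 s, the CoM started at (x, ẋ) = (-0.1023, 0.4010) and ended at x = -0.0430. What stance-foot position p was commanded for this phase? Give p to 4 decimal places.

p = 0.0491

ωT = 3.3331·0.307 = 1.023262; cosh(ωT) = 1.570838, sinh(ωT) = 1.211417
x(T) = p + (x₀−p)·cosh(ωT) + (ẋ₀/ω)·sinh(ωT) ⇒ p·(1 − cosh) = x(T) − x₀·cosh − (ẋ₀/ω)·sinh
numerator   = -0.0430 − (-0.1023)·1.570838 − (0.4010/3.3331)·1.211417 = -0.028047
denominator = 1 − 1.570838 = -0.570838
p = -0.028047 / -0.570838 = 0.0491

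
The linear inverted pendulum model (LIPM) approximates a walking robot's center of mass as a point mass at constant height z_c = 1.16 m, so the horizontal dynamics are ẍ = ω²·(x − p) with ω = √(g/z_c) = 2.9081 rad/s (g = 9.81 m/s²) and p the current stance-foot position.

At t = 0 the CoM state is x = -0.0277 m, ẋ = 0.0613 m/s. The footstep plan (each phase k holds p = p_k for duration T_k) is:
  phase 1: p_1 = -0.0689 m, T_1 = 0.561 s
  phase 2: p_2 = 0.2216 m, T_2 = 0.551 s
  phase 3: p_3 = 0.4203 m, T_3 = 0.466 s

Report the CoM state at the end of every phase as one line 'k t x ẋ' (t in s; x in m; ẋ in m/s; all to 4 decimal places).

1 0.5610 0.0922 0.4571
2 1.1120 0.2618 0.2848
3 1.5780 0.2698 -0.2453

phase 1: p=-0.0689, T=0.561, ωT=1.631444, cosh=2.653449, sinh=2.457802; start (x,ẋ)=(-0.027700, 0.061300) → end (x,ẋ)=(0.092230, 0.457135)
phase 2: p=0.2216, T=0.551, ωT=1.602363, cosh=2.583085, sinh=2.381665; start (x,ẋ)=(0.092230, 0.457135) → end (x,ẋ)=(0.261809, 0.284787)
phase 3: p=0.4203, T=0.466, ωT=1.355175, cosh=2.067670, sinh=1.809768; start (x,ẋ)=(0.261809, 0.284787) → end (x,ẋ)=(0.269823, -0.245287)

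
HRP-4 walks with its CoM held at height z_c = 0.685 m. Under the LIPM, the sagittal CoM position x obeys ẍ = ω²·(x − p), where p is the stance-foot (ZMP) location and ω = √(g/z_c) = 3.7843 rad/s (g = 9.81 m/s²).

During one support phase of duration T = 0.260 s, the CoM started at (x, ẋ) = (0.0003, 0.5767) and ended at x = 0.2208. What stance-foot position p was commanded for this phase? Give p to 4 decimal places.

ωT = 3.7843·0.260 = 0.983918; cosh(ωT) = 1.524380, sinh(ωT) = 1.150536
x(T) = p + (x₀−p)·cosh(ωT) + (ẋ₀/ω)·sinh(ωT) ⇒ p·(1 − cosh) = x(T) − x₀·cosh − (ẋ₀/ω)·sinh
numerator   = 0.2208 − (0.0003)·1.524380 − (0.5767/3.7843)·1.150536 = 0.045009
denominator = 1 − 1.524380 = -0.524380
p = 0.045009 / -0.524380 = -0.0858

p = -0.0858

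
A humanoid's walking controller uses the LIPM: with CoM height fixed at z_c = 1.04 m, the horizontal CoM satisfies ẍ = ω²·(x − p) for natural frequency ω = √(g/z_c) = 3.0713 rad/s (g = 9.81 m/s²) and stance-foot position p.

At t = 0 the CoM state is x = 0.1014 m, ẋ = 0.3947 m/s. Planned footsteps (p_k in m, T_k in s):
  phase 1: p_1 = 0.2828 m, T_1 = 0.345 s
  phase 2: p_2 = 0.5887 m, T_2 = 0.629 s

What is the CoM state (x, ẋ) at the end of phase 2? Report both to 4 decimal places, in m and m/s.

phase 1: p=0.2828, T=0.345, ωT=1.059598, cosh=1.615904, sinh=1.269309; start (x,ẋ)=(0.101400, 0.394700) → end (x,ẋ)=(0.152797, -0.069378)
phase 2: p=0.5887, T=0.629, ωT=1.931848, cosh=3.523566, sinh=3.378686; start (x,ẋ)=(0.152797, -0.069378) → end (x,ẋ)=(-1.023554, -4.767804)

x = -1.0236, ẋ = -4.7678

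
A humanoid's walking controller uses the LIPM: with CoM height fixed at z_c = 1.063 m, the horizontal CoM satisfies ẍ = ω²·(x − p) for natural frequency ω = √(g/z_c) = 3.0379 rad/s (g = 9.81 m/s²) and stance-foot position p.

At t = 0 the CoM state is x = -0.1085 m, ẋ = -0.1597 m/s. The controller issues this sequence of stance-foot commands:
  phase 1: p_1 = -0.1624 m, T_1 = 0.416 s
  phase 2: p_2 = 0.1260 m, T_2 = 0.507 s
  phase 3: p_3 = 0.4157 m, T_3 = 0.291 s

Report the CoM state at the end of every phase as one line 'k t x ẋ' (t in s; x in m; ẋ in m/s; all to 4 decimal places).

phase 1: p=-0.1624, T=0.416, ωT=1.263766, cosh=1.910656, sinh=1.628068; start (x,ẋ)=(-0.108500, -0.159700) → end (x,ẋ)=(-0.145002, -0.038547)
phase 2: p=0.1260, T=0.507, ωT=1.540215, cosh=2.439965, sinh=2.225630; start (x,ẋ)=(-0.145002, -0.038547) → end (x,ẋ)=(-0.563476, -1.926363)
phase 3: p=0.4157, T=0.291, ωT=0.884029, cosh=1.416874, sinh=1.003759; start (x,ẋ)=(-0.563476, -1.926363) → end (x,ẋ)=(-1.608162, -5.715232)

1 0.4160 -0.1450 -0.0385
2 0.9230 -0.5635 -1.9264
3 1.2140 -1.6082 -5.7152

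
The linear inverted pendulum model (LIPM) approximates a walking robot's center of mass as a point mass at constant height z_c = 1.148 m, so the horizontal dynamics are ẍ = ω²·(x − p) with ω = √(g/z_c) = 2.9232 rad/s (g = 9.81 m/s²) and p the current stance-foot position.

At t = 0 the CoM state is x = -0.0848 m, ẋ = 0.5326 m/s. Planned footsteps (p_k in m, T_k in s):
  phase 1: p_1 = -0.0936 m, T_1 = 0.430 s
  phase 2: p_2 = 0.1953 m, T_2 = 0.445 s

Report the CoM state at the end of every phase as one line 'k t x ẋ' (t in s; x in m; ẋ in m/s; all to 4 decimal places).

phase 1: p=-0.0936, T=0.430, ωT=1.256976, cosh=1.899645, sinh=1.615132; start (x,ẋ)=(-0.084800, 0.532600) → end (x,ẋ)=(0.217390, 1.053299)
phase 2: p=0.1953, T=0.445, ωT=1.300824, cosh=1.972314, sinh=1.700007; start (x,ẋ)=(0.217390, 1.053299) → end (x,ẋ)=(0.851422, 2.187212)

1 0.4300 0.2174 1.0533
2 0.8750 0.8514 2.1872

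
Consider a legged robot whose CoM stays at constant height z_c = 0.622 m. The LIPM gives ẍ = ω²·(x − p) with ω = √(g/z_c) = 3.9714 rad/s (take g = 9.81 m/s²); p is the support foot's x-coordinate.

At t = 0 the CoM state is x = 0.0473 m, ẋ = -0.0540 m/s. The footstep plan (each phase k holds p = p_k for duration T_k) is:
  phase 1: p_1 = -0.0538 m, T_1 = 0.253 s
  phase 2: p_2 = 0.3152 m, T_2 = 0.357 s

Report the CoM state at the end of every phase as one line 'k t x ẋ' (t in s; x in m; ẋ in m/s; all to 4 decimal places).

phase 1: p=-0.0538, T=0.253, ωT=1.004764, cosh=1.548697, sinh=1.182566; start (x,ẋ)=(0.047300, -0.054000) → end (x,ẋ)=(0.086694, 0.391181)
phase 2: p=0.3152, T=0.357, ωT=1.417790, cosh=2.185118, sinh=1.942869; start (x,ẋ)=(0.086694, 0.391181) → end (x,ẋ)=(0.007258, -0.908358)

1 0.2530 0.0867 0.3912
2 0.6100 0.0073 -0.9084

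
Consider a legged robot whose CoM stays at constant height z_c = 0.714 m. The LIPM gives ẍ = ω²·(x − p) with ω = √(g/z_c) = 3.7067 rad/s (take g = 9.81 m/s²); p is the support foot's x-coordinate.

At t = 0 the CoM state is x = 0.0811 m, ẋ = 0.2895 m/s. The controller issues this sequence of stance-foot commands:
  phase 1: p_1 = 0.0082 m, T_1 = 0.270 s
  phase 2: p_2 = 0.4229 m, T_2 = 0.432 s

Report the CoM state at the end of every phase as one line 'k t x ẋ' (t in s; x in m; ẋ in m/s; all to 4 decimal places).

1 0.2700 0.2126 0.7649
2 0.7020 0.3712 0.1198

phase 1: p=0.0082, T=0.270, ωT=1.000809, cosh=1.544032, sinh=1.176450; start (x,ẋ)=(0.081100, 0.289500) → end (x,ẋ)=(0.212643, 0.764896)
phase 2: p=0.4229, T=0.432, ωT=1.601294, cosh=2.580542, sinh=2.378906; start (x,ẋ)=(0.212643, 0.764896) → end (x,ẋ)=(0.371221, 0.119820)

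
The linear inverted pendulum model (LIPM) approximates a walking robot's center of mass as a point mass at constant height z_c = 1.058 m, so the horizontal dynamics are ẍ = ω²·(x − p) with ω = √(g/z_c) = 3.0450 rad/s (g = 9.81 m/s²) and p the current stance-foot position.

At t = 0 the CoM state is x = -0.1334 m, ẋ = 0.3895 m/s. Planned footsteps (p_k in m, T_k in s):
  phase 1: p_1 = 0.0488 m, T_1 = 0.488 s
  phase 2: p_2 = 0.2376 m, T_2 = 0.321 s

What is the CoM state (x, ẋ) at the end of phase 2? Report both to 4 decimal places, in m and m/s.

x = -0.3808, ẋ = -1.5863

phase 1: p=0.0488, T=0.488, ωT=1.485960, cosh=2.322745, sinh=2.096460; start (x,ẋ)=(-0.133400, 0.389500) → end (x,ẋ)=(-0.106236, -0.258405)
phase 2: p=0.2376, T=0.321, ωT=0.977445, cosh=1.516964, sinh=1.140693; start (x,ẋ)=(-0.106236, -0.258405) → end (x,ẋ)=(-0.380789, -1.586275)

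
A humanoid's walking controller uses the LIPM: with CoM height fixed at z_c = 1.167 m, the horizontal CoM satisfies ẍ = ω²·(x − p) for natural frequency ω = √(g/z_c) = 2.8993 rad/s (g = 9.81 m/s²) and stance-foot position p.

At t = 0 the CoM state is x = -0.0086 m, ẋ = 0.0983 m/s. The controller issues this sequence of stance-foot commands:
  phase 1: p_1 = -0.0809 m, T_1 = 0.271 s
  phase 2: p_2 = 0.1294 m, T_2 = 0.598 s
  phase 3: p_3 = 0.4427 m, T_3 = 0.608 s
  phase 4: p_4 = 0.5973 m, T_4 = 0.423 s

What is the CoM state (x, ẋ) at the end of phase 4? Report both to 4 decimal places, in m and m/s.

phase 1: p=-0.0809, T=0.271, ωT=0.785710, cosh=1.324880, sinh=0.869084; start (x,ẋ)=(-0.008600, 0.098300) → end (x,ẋ)=(0.044355, 0.312413)
phase 2: p=0.1294, T=0.598, ωT=1.733781, cosh=2.919320, sinh=2.742704; start (x,ẋ)=(0.044355, 0.312413) → end (x,ẋ)=(0.176665, 0.235761)
phase 3: p=0.4427, T=0.608, ωT=1.762774, cosh=3.000077, sinh=2.828509; start (x,ẋ)=(0.176665, 0.235761) → end (x,ẋ)=(-0.125421, -1.474372)
phase 4: p=0.5973, T=0.423, ωT=1.226404, cosh=1.851147, sinh=1.557801; start (x,ẋ)=(-0.125421, -1.474372) → end (x,ẋ)=(-1.532747, -5.993474)

x = -1.5327, ẋ = -5.9935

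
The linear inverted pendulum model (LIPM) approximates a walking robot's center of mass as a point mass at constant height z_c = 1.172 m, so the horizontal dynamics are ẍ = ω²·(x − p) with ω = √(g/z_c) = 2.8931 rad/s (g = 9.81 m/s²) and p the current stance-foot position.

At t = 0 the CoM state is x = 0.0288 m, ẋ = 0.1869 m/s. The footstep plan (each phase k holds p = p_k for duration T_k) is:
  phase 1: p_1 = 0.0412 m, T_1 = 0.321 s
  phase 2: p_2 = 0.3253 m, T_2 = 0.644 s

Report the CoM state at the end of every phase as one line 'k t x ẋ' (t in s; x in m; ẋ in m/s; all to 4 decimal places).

phase 1: p=0.0412, T=0.321, ωT=0.928685, cosh=1.463126, sinh=1.068053; start (x,ẋ)=(0.028800, 0.186900) → end (x,ẋ)=(0.092056, 0.235142)
phase 2: p=0.3253, T=0.644, ωT=1.863156, cosh=3.299613, sinh=3.144431; start (x,ẋ)=(0.092056, 0.235142) → end (x,ẋ)=(-0.188747, -1.345981)

1 0.3210 0.0921 0.2351
2 0.9650 -0.1887 -1.3460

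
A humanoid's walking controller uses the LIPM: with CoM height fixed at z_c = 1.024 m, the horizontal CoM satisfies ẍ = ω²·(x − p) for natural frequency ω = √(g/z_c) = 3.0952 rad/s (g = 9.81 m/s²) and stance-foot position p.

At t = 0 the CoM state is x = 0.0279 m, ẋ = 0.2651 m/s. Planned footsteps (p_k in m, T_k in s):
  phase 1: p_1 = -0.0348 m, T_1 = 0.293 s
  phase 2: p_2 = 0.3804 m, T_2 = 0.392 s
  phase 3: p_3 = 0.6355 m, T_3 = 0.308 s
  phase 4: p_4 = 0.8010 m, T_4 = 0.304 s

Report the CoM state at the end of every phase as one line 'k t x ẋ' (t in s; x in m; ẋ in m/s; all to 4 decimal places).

phase 1: p=-0.0348, T=0.293, ωT=0.906894, cosh=1.440197, sinh=1.036420; start (x,ẋ)=(0.027900, 0.265100) → end (x,ẋ)=(0.144268, 0.582933)
phase 2: p=0.3804, T=0.392, ωT=1.213318, cosh=1.830920, sinh=1.533711; start (x,ẋ)=(0.144268, 0.582933) → end (x,ẋ)=(0.236913, -0.053646)
phase 3: p=0.6355, T=0.308, ωT=0.953322, cosh=1.489886, sinh=1.104427; start (x,ẋ)=(0.236913, -0.053646) → end (x,ẋ)=(0.022509, -1.442465)
phase 4: p=0.8010, T=0.304, ωT=0.940941, cosh=1.476326, sinh=1.086065; start (x,ẋ)=(0.022509, -1.442465) → end (x,ẋ)=(-0.854449, -4.746516)

1 0.2930 0.1443 0.5829
2 0.6850 0.2369 -0.0536
3 0.9930 0.0225 -1.4425
4 1.2970 -0.8544 -4.7465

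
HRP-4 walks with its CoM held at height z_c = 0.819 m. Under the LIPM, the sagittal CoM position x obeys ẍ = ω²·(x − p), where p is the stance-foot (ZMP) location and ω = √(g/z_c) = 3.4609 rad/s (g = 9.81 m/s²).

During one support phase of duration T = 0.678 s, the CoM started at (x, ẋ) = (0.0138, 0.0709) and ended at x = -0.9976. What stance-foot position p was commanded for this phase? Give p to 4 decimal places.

ωT = 3.4609·0.678 = 2.346490; cosh(ωT) = 5.272268, sinh(ωT) = 5.176564
x(T) = p + (x₀−p)·cosh(ωT) + (ẋ₀/ω)·sinh(ωT) ⇒ p·(1 − cosh) = x(T) − x₀·cosh − (ẋ₀/ω)·sinh
numerator   = -0.9976 − (0.0138)·5.272268 − (0.0709/3.4609)·5.176564 = -1.176404
denominator = 1 − 5.272268 = -4.272268
p = -1.176404 / -4.272268 = 0.2754

p = 0.2754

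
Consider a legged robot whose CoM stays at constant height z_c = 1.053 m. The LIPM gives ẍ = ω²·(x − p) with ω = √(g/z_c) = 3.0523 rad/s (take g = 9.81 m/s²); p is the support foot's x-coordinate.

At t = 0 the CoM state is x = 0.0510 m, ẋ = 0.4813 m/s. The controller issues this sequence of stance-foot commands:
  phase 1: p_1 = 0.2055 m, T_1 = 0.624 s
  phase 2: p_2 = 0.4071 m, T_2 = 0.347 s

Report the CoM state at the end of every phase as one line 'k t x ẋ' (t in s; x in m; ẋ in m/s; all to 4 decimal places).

1 0.6240 0.1930 0.1036
2 0.9710 0.1042 -0.6619

phase 1: p=0.2055, T=0.624, ωT=1.904635, cosh=3.432917, sinh=3.284040; start (x,ẋ)=(0.051000, 0.481300) → end (x,ẋ)=(0.192956, 0.103574)
phase 2: p=0.4071, T=0.347, ωT=1.059148, cosh=1.615332, sinh=1.268581; start (x,ẋ)=(0.192956, 0.103574) → end (x,ẋ)=(0.104233, -0.661878)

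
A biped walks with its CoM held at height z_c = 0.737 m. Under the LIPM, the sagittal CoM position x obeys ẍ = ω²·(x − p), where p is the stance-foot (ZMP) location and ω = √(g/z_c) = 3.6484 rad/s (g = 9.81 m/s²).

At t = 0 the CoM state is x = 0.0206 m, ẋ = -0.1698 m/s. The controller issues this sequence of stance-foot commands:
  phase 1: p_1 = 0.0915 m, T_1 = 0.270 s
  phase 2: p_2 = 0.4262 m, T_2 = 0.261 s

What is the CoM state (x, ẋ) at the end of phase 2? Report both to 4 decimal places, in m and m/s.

phase 1: p=0.0915, T=0.270, ωT=0.985068, cosh=1.525704, sinh=1.152290; start (x,ẋ)=(0.020600, -0.169800) → end (x,ẋ)=(-0.070301, -0.557129)
phase 2: p=0.4262, T=0.261, ωT=0.952232, cosh=1.488684, sinh=1.102805; start (x,ẋ)=(-0.070301, -0.557129) → end (x,ẋ)=(-0.481337, -2.827048)

x = -0.4813, ẋ = -2.8270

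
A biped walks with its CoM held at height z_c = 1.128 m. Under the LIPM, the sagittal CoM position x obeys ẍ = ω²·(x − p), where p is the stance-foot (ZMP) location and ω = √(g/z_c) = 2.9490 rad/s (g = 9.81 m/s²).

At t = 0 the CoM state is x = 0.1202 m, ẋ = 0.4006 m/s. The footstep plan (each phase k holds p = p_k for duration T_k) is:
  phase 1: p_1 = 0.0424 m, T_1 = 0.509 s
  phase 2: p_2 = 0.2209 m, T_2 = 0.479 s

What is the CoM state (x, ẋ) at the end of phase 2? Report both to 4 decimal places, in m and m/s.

phase 1: p=0.0424, T=0.509, ωT=1.501041, cosh=2.354627, sinh=2.131729; start (x,ẋ)=(0.120200, 0.400600) → end (x,ẋ)=(0.515170, 1.432351)
phase 2: p=0.2209, T=0.479, ωT=1.412571, cosh=2.175008, sinh=1.931492; start (x,ẋ)=(0.515170, 1.432351) → end (x,ẋ)=(1.799079, 4.791527)

x = 1.7991, ẋ = 4.7915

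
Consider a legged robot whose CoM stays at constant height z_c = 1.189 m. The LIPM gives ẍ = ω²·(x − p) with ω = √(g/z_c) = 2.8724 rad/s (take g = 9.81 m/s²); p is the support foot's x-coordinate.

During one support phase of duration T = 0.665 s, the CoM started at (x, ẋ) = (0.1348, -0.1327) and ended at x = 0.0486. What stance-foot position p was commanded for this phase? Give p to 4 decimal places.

p = 0.1077

ωT = 2.8724·0.665 = 1.910146; cosh(ωT) = 3.451067, sinh(ωT) = 3.303008
x(T) = p + (x₀−p)·cosh(ωT) + (ẋ₀/ω)·sinh(ωT) ⇒ p·(1 − cosh) = x(T) − x₀·cosh − (ẋ₀/ω)·sinh
numerator   = 0.0486 − (0.1348)·3.451067 − (-0.1327/2.8724)·3.303008 = -0.264010
denominator = 1 − 3.451067 = -2.451067
p = -0.264010 / -2.451067 = 0.1077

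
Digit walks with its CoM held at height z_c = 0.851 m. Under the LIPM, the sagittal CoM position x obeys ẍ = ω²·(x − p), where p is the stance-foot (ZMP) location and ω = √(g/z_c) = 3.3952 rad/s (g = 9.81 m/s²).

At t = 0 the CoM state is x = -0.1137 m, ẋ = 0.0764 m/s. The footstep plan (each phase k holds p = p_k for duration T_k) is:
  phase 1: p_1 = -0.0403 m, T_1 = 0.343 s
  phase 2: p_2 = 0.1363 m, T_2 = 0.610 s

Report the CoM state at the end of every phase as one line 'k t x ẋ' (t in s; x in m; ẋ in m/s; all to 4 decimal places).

1 0.3430 -0.1368 -0.2261
2 0.9530 -1.2242 -4.5308

phase 1: p=-0.0403, T=0.343, ωT=1.164554, cosh=1.758277, sinh=1.446215; start (x,ẋ)=(-0.113700, 0.076400) → end (x,ẋ)=(-0.136814, -0.226076)
phase 2: p=0.1363, T=0.610, ωT=2.071072, cosh=4.029687, sinh=3.903636; start (x,ẋ)=(-0.136814, -0.226076) → end (x,ẋ)=(-1.224196, -4.530768)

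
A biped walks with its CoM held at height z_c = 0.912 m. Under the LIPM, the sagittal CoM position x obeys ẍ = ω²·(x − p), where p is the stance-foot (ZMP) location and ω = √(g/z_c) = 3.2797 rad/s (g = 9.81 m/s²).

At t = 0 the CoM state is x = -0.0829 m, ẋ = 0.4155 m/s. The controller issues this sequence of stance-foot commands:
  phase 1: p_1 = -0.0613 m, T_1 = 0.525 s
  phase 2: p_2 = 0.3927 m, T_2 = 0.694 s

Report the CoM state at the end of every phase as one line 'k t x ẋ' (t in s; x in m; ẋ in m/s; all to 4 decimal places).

phase 1: p=-0.0613, T=0.525, ωT=1.721843, cosh=2.886782, sinh=2.708045; start (x,ẋ)=(-0.082900, 0.415500) → end (x,ẋ)=(0.219424, 1.007616)
phase 2: p=0.3927, T=0.694, ωT=2.276112, cosh=4.920712, sinh=4.818029; start (x,ẋ)=(0.219424, 1.007616) → end (x,ẋ)=(1.020290, 2.220126)

1 0.5250 0.2194 1.0076
2 1.2190 1.0203 2.2201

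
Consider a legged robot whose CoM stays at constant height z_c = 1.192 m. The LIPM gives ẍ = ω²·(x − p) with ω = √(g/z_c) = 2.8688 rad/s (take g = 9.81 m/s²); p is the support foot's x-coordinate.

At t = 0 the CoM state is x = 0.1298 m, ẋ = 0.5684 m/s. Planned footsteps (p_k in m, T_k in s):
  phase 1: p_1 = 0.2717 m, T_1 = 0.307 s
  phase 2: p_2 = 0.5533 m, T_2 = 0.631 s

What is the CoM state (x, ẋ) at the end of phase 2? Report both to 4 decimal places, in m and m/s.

x = 0.0728, ẋ = -1.1802

phase 1: p=0.2717, T=0.307, ωT=0.880722, cosh=1.413562, sinh=0.999078; start (x,ẋ)=(0.129800, 0.568400) → end (x,ẋ)=(0.269065, 0.396761)
phase 2: p=0.5533, T=0.631, ωT=1.810213, cosh=3.137684, sinh=2.974064; start (x,ẋ)=(0.269065, 0.396761) → end (x,ẋ)=(0.072778, -1.180185)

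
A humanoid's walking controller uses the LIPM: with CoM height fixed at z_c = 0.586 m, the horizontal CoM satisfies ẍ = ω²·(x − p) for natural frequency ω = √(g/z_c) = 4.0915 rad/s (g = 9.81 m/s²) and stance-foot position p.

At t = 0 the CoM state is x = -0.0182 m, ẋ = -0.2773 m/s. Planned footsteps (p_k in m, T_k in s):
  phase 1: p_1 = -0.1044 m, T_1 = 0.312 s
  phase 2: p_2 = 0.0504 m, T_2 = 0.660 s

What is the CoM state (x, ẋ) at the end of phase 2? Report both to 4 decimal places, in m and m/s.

x = -0.6140, ẋ = -2.6875

phase 1: p=-0.1044, T=0.312, ωT=1.276548, cosh=1.931622, sinh=1.652623; start (x,ẋ)=(-0.018200, -0.277300) → end (x,ẋ)=(-0.049900, 0.047220)
phase 2: p=0.0504, T=0.660, ωT=2.700390, cosh=7.476358, sinh=7.409178; start (x,ẋ)=(-0.049900, 0.047220) → end (x,ẋ)=(-0.613970, -2.687527)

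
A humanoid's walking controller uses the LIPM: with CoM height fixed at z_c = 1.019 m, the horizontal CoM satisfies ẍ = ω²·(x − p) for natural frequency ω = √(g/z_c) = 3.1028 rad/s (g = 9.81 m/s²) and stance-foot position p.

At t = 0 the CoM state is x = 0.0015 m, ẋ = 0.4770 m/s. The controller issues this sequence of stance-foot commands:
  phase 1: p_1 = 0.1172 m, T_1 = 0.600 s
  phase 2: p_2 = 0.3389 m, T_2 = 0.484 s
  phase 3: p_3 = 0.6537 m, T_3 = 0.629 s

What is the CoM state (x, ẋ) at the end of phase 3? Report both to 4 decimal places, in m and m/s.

x = -0.1172, ẋ = -2.2273

phase 1: p=0.1172, T=0.600, ωT=1.861680, cosh=3.294975, sinh=3.139563; start (x,ẋ)=(0.001500, 0.477000) → end (x,ẋ)=(0.218623, 0.444619)
phase 2: p=0.3389, T=0.484, ωT=1.501755, cosh=2.356151, sinh=2.133412; start (x,ẋ)=(0.218623, 0.444619) → end (x,ẋ)=(0.361219, 0.251410)
phase 3: p=0.6537, T=0.629, ωT=1.951661, cosh=3.591206, sinh=3.449168; start (x,ẋ)=(0.361219, 0.251410) → end (x,ẋ)=(-0.117185, -2.227292)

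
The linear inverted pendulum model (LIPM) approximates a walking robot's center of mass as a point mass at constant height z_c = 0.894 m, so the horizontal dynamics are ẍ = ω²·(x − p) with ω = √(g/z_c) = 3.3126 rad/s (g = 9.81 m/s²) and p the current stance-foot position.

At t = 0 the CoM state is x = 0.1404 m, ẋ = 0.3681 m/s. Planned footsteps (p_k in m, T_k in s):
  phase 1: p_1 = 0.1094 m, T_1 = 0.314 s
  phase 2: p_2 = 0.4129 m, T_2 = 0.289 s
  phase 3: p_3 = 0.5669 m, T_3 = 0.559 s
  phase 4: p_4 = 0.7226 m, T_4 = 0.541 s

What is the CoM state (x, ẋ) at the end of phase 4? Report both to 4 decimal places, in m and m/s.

phase 1: p=0.1094, T=0.314, ωT=1.040156, cosh=1.591529, sinh=1.238130; start (x,ẋ)=(0.140400, 0.368100) → end (x,ẋ)=(0.296320, 0.712986)
phase 2: p=0.4129, T=0.289, ωT=0.957341, cosh=1.494337, sinh=1.110425; start (x,ẋ)=(0.296320, 0.712986) → end (x,ẋ)=(0.477692, 0.636614)
phase 3: p=0.5669, T=0.559, ωT=1.851743, cosh=3.263940, sinh=3.106977; start (x,ẋ)=(0.477692, 0.636614) → end (x,ẋ)=(0.872828, 1.159727)
phase 4: p=0.7226, T=0.541, ωT=1.792117, cosh=3.084375, sinh=2.917768; start (x,ẋ)=(0.872828, 1.159727) → end (x,ẋ)=(2.207457, 5.029045)

x = 2.2075, ẋ = 5.0290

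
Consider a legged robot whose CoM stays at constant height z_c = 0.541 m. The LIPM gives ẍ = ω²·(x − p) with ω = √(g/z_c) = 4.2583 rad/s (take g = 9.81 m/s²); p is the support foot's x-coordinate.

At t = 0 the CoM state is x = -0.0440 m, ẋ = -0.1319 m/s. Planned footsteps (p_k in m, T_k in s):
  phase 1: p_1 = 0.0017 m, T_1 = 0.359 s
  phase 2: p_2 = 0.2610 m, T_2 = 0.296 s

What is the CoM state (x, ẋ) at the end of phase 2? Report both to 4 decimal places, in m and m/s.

phase 1: p=0.0017, T=0.359, ωT=1.528730, cosh=2.414562, sinh=2.197752; start (x,ẋ)=(-0.044000, -0.131900) → end (x,ẋ)=(-0.176720, -0.746173)
phase 2: p=0.2610, T=0.296, ωT=1.260457, cosh=1.905278, sinh=1.621754; start (x,ẋ)=(-0.176720, -0.746173) → end (x,ẋ)=(-0.857156, -4.444527)

x = -0.8572, ẋ = -4.4445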